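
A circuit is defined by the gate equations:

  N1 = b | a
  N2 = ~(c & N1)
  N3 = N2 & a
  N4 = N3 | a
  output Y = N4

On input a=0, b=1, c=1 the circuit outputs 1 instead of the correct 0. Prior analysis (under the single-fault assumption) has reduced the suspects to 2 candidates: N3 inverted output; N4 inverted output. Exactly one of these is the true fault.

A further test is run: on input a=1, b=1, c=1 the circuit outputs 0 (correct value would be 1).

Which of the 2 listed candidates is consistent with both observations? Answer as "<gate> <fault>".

N4 inverted output

Evaluate each candidate on input a=1, b=1, c=1:
  N3 inverted output: N1=1, N2=0, N3=1 [inverted output], N4=1 → 1 — eliminated
  N4 inverted output: N1=1, N2=0, N3=0, N4=0 [inverted output] → 0 — matches
Only N4 inverted output reproduces the observed 0.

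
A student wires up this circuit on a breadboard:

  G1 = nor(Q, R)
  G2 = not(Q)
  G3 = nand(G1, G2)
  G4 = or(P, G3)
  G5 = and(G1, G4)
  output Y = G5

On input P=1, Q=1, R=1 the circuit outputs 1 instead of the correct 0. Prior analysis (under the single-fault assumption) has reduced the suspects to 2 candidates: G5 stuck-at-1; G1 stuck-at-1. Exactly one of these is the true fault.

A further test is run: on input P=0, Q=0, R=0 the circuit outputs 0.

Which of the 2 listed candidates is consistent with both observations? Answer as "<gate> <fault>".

G1 stuck-at-1

Evaluate each candidate on input P=0, Q=0, R=0:
  G5 stuck-at-1: G1=1, G2=1, G3=0, G4=0, G5=1 [stuck-at-1] → 1 — eliminated
  G1 stuck-at-1: G1=1 [stuck-at-1], G2=1, G3=0, G4=0, G5=0 → 0 — matches
Only G1 stuck-at-1 reproduces the observed 0.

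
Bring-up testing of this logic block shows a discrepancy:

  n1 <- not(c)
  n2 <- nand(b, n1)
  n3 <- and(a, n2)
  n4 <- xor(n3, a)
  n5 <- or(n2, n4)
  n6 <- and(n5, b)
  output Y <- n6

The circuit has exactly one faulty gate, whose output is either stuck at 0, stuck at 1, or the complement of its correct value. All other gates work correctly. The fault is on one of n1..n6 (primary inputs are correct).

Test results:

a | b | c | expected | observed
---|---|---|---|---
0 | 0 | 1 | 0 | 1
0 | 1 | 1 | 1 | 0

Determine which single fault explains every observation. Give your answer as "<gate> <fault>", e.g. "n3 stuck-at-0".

Fault-free values for test 1 (a=0, b=0, c=1): n1=0, n2=1, n3=0, n4=0, n5=1, n6=0, giving Y=0. Observed 1.
Test 1: faults giving observed 1 are {n6 stuck-at-1, n6 inverted output}.
Test 2 (a=0, b=1, c=1): fault-free n1=0, n2=1, n3=0, n4=0, n5=1, n6=1 → 1; observed 0. Eliminates n6 stuck-at-1.
Only n6 inverted output is consistent with every test.

n6 inverted output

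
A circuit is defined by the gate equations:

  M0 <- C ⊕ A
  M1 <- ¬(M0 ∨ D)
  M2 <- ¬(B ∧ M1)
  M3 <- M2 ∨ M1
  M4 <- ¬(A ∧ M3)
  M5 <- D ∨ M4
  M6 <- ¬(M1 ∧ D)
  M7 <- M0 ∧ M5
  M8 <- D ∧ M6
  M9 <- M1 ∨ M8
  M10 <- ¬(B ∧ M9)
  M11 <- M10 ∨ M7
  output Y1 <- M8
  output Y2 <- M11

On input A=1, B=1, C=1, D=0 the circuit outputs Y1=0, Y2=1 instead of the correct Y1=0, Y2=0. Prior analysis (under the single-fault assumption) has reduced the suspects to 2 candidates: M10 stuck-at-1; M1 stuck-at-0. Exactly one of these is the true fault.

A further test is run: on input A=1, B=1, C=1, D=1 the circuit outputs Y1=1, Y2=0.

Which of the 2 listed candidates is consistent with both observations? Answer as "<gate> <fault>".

M1 stuck-at-0

Evaluate each candidate on input A=1, B=1, C=1, D=1:
  M10 stuck-at-1: M0=0, M1=0, M2=1, M3=1, M4=0, M5=1, M6=1, M7=0, M8=1, M9=1, M10=1 [stuck-at-1], M11=1 → Y1=1, Y2=1 — eliminated
  M1 stuck-at-0: M0=0, M1=0 [stuck-at-0], M2=1, M3=1, M4=0, M5=1, M6=1, M7=0, M8=1, M9=1, M10=0, M11=0 → Y1=1, Y2=0 — matches
Only M1 stuck-at-0 reproduces the observed Y1=1, Y2=0.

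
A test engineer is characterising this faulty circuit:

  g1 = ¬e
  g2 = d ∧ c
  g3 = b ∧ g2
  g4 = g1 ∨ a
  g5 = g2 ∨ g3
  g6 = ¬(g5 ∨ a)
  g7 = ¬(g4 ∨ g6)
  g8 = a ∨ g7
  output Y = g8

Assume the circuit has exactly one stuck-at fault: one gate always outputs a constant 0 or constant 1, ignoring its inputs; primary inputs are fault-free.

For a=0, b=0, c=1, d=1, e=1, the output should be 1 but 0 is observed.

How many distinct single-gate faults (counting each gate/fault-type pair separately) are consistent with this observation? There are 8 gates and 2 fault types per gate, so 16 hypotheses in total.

7

Fault-free: g1=0, g2=1, g3=0, g4=0, g5=1, g6=0, g7=1, g8=1 → 1. Observed 0.
  g1: stuck-at-1 ✓; others ✗
  g2: stuck-at-0 ✓; others ✗
  g3: none of the 2 fault types match ✗
  g4: stuck-at-1 ✓; others ✗
  g5: stuck-at-0 ✓; others ✗
  g6: stuck-at-1 ✓; others ✗
  g7: stuck-at-0 ✓; others ✗
  g8: stuck-at-0 ✓; others ✗
Consistent faults: {g1 stuck-at-1, g2 stuck-at-0, g4 stuck-at-1, g5 stuck-at-0, g6 stuck-at-1, g7 stuck-at-0, g8 stuck-at-0} — 7 in all.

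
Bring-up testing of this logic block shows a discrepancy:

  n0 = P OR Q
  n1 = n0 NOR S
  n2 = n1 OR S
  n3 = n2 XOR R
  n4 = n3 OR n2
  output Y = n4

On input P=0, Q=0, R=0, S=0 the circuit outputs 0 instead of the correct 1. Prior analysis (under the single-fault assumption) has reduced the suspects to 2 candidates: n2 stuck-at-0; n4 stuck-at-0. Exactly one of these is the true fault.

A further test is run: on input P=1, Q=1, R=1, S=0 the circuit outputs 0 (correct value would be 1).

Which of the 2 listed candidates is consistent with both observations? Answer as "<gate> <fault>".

n4 stuck-at-0

Evaluate each candidate on input P=1, Q=1, R=1, S=0:
  n2 stuck-at-0: n0=1, n1=0, n2=0 [stuck-at-0], n3=1, n4=1 → 1 — eliminated
  n4 stuck-at-0: n0=1, n1=0, n2=0, n3=1, n4=0 [stuck-at-0] → 0 — matches
Only n4 stuck-at-0 reproduces the observed 0.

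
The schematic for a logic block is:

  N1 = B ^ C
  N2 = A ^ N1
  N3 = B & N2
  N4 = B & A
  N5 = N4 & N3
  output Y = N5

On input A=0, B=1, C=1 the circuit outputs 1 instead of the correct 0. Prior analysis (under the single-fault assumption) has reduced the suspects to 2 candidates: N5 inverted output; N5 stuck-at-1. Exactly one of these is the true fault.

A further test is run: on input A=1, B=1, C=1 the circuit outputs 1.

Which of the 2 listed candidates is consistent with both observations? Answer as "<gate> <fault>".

N5 stuck-at-1

Evaluate each candidate on input A=1, B=1, C=1:
  N5 inverted output: N1=0, N2=1, N3=1, N4=1, N5=0 [inverted output] → 0 — eliminated
  N5 stuck-at-1: N1=0, N2=1, N3=1, N4=1, N5=1 [stuck-at-1] → 1 — matches
Only N5 stuck-at-1 reproduces the observed 1.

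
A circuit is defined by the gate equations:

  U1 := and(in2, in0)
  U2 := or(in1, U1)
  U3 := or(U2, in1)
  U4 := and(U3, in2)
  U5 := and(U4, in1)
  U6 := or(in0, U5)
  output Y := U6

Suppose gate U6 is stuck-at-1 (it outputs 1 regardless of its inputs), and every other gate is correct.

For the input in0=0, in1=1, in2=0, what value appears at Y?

Propagate with U6 forced: U1=0, U2=1, U3=1, U4=0, U5=0, U6=1 [stuck-at-1].
So Y = 1. (Without the fault it would be 0.)

1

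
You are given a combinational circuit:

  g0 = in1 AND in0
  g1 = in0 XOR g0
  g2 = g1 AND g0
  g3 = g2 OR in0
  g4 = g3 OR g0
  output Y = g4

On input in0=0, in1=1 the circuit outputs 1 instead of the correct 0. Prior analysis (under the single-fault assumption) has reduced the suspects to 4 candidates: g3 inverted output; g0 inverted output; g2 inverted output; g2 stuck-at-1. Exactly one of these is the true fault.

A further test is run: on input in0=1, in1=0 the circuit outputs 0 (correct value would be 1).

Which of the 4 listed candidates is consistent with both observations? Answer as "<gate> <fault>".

Evaluate each candidate on input in0=1, in1=0:
  g3 inverted output: g0=0, g1=1, g2=0, g3=0 [inverted output], g4=0 → 0 — matches
  g0 inverted output: g0=1 [inverted output], g1=0, g2=0, g3=1, g4=1 → 1 — eliminated
  g2 inverted output: g0=0, g1=1, g2=1 [inverted output], g3=1, g4=1 → 1 — eliminated
  g2 stuck-at-1: g0=0, g1=1, g2=1 [stuck-at-1], g3=1, g4=1 → 1 — eliminated
Only g3 inverted output reproduces the observed 0.

g3 inverted output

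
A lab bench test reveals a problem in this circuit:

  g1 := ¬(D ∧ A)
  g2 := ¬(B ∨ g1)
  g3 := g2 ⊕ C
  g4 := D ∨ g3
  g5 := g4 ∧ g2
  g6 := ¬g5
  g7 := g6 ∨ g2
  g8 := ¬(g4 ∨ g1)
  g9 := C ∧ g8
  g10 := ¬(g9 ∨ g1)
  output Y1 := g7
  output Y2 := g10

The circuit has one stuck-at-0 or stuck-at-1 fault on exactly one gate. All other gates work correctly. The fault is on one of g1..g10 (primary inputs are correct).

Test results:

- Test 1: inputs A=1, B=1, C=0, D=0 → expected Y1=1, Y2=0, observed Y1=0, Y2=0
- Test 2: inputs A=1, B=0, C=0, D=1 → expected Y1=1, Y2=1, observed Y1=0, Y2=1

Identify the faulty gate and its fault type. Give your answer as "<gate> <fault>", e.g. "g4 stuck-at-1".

g7 stuck-at-0

Fault-free values for test 1 (A=1, B=1, C=0, D=0): g1=1, g2=0, g3=0, g4=0, g5=0, g6=1, g7=1, g8=0, g9=0, g10=0, giving Y1=1, Y2=0. Observed Y1=0, Y2=0.
Test 1: faults giving observed Y1=0, Y2=0 are {g5 stuck-at-1, g6 stuck-at-0, g7 stuck-at-0}.
Test 2 (A=1, B=0, C=0, D=1): fault-free g1=0, g2=1, g3=1, g4=1, g5=1, g6=0, g7=1, g8=0, g9=0, g10=1 → Y1=1, Y2=1; observed Y1=0, Y2=1. Eliminates g5 stuck-at-1, g6 stuck-at-0.
Only g7 stuck-at-0 is consistent with every test.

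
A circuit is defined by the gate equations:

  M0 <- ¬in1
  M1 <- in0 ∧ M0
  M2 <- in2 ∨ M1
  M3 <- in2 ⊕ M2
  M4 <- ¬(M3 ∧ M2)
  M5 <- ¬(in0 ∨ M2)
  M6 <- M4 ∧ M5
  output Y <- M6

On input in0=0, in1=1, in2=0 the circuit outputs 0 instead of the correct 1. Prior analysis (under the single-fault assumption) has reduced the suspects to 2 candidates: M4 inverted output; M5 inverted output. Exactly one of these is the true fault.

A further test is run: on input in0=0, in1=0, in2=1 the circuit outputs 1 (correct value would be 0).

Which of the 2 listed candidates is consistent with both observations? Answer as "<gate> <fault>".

Evaluate each candidate on input in0=0, in1=0, in2=1:
  M4 inverted output: M0=1, M1=0, M2=1, M3=0, M4=0 [inverted output], M5=0, M6=0 → 0 — eliminated
  M5 inverted output: M0=1, M1=0, M2=1, M3=0, M4=1, M5=1 [inverted output], M6=1 → 1 — matches
Only M5 inverted output reproduces the observed 1.

M5 inverted output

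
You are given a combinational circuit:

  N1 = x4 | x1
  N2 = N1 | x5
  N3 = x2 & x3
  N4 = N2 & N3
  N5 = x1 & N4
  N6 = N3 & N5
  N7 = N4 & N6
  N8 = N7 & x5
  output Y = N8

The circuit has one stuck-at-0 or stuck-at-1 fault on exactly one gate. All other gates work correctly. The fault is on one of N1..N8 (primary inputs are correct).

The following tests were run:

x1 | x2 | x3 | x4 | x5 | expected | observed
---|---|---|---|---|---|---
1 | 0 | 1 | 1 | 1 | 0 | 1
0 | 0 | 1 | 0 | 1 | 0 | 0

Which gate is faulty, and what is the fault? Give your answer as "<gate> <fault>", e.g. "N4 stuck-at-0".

N3 stuck-at-1

Fault-free values for test 1 (x1=1, x2=0, x3=1, x4=1, x5=1): N1=1, N2=1, N3=0, N4=0, N5=0, N6=0, N7=0, N8=0, giving Y=0. Observed 1.
Test 1: faults giving observed 1 are {N3 stuck-at-1, N7 stuck-at-1, N8 stuck-at-1}.
Test 2 (x1=0, x2=0, x3=1, x4=0, x5=1): fault-free N1=0, N2=1, N3=0, N4=0, N5=0, N6=0, N7=0, N8=0 → 0; observed 0. Eliminates N7 stuck-at-1, N8 stuck-at-1.
Only N3 stuck-at-1 is consistent with every test.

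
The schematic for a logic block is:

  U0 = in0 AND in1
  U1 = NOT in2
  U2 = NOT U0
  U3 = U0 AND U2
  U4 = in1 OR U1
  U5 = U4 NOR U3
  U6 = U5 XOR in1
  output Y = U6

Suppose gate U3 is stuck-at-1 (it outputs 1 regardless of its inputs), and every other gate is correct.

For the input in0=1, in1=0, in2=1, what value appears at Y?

Propagate with U3 forced: U0=0, U1=0, U2=1, U3=1 [stuck-at-1], U4=0, U5=0, U6=0.
So Y = 0. (Without the fault it would be 1.)

0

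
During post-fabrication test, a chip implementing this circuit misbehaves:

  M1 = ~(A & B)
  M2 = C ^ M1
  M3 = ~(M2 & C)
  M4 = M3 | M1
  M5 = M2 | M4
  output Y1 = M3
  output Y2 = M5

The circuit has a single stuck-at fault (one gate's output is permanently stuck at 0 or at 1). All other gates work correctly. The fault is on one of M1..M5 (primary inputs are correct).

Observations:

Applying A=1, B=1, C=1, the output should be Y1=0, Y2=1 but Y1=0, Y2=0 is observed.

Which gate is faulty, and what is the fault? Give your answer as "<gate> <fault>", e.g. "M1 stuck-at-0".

M5 stuck-at-0

Fault-free values for test 1 (A=1, B=1, C=1): M1=0, M2=1, M3=0, M4=0, M5=1, giving Y1=0, Y2=1. Observed Y1=0, Y2=0.
Test 1: faults giving observed Y1=0, Y2=0 are {M5 stuck-at-0}.
Only M5 stuck-at-0 is consistent with every test.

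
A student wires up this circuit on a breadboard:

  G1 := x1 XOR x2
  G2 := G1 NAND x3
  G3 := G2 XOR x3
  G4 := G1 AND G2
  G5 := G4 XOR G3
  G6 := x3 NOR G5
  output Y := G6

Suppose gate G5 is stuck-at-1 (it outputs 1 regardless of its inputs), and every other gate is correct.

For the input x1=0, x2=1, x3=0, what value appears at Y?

Propagate with G5 forced: G1=1, G2=1, G3=1, G4=1, G5=1 [stuck-at-1], G6=0.
So Y = 0. (Without the fault it would be 1.)

0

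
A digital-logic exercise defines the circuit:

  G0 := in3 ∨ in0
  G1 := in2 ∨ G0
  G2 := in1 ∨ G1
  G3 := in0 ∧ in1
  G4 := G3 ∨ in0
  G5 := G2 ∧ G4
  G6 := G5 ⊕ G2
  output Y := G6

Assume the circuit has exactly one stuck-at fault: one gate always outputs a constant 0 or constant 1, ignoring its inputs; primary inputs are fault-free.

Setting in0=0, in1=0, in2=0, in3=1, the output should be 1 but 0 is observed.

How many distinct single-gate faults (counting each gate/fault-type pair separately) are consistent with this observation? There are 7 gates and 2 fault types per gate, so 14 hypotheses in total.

Fault-free: G0=1, G1=1, G2=1, G3=0, G4=0, G5=0, G6=1 → 1. Observed 0.
  G0 stuck-at-0: output 0 ✓
  G0 stuck-at-1: output 1 ✗
  G1 stuck-at-0: output 0 ✓
  G1 stuck-at-1: output 1 ✗
  G2 stuck-at-0: output 0 ✓
  G2 stuck-at-1: output 1 ✗
  G3 stuck-at-0: output 1 ✗
  G3 stuck-at-1: output 0 ✓
  G4 stuck-at-0: output 1 ✗
  G4 stuck-at-1: output 0 ✓
  G5 stuck-at-0: output 1 ✗
  G5 stuck-at-1: output 0 ✓
  G6 stuck-at-0: output 0 ✓
  G6 stuck-at-1: output 1 ✗
Consistent faults: {G0 stuck-at-0, G1 stuck-at-0, G2 stuck-at-0, G3 stuck-at-1, G4 stuck-at-1, G5 stuck-at-1, G6 stuck-at-0} — 7 in all.

7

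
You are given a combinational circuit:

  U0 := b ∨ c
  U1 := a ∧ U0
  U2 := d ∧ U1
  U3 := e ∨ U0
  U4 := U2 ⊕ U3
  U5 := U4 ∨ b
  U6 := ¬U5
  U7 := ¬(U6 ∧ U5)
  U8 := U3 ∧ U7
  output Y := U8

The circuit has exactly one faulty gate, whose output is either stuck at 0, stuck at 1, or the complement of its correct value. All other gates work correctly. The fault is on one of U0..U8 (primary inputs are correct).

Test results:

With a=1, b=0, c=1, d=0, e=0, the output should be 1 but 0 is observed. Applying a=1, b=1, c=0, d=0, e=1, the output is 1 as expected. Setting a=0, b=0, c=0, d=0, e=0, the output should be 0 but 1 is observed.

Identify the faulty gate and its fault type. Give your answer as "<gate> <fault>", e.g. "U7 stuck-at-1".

Fault-free values for test 1 (a=1, b=0, c=1, d=0, e=0): U0=1, U1=1, U2=0, U3=1, U4=1, U5=1, U6=0, U7=1, U8=1, giving Y=1. Observed 0.
Test 1: faults giving observed 0 are {U0 stuck-at-0, U0 inverted output, U3 stuck-at-0, U3 inverted output, U6 stuck-at-1, U6 inverted output, U7 stuck-at-0, U7 inverted output, U8 stuck-at-0, U8 inverted output}.
Test 2 (a=1, b=1, c=0, d=0, e=1): fault-free U0=1, U1=1, U2=0, U3=1, U4=1, U5=1, U6=0, U7=1, U8=1 → 1; observed 1. Eliminates U3 stuck-at-0, U3 inverted output, U6 stuck-at-1, U6 inverted output, U7 stuck-at-0, U7 inverted output, U8 stuck-at-0, U8 inverted output.
Test 3 (a=0, b=0, c=0, d=0, e=0): fault-free U0=0, U1=0, U2=0, U3=0, U4=0, U5=0, U6=1, U7=1, U8=0 → 0; observed 1. Eliminates U0 stuck-at-0.
Only U0 inverted output is consistent with every test.

U0 inverted output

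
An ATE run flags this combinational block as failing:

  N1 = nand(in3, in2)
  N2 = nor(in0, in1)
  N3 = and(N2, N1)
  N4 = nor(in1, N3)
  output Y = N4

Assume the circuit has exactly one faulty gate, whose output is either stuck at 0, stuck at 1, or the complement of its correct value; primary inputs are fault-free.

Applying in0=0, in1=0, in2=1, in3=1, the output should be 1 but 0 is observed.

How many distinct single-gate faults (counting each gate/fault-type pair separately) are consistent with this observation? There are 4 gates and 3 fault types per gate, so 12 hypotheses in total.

Fault-free: N1=0, N2=1, N3=0, N4=1 → 1. Observed 0.
  N1 stuck-at-0: output 1 ✗
  N1 stuck-at-1: output 0 ✓
  N1 inverted output: output 0 ✓
  N2 stuck-at-0: output 1 ✗
  N2 stuck-at-1: output 1 ✗
  N2 inverted output: output 1 ✗
  N3 stuck-at-0: output 1 ✗
  N3 stuck-at-1: output 0 ✓
  N3 inverted output: output 0 ✓
  N4 stuck-at-0: output 0 ✓
  N4 stuck-at-1: output 1 ✗
  N4 inverted output: output 0 ✓
Consistent faults: {N1 stuck-at-1, N1 inverted output, N3 stuck-at-1, N3 inverted output, N4 stuck-at-0, N4 inverted output} — 6 in all.

6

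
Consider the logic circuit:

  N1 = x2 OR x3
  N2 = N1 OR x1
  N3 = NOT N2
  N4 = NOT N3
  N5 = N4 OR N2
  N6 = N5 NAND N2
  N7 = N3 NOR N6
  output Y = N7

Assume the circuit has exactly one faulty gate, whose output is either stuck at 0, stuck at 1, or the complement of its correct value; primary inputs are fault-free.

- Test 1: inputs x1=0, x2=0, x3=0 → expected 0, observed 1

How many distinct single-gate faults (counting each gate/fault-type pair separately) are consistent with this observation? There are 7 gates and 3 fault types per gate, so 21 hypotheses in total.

6

Fault-free: N1=0, N2=0, N3=1, N4=0, N5=0, N6=1, N7=0 → 0. Observed 1.
  N1: stuck-at-1, inverted output ✓; others ✗
  N2: stuck-at-1, inverted output ✓; others ✗
  N3: none of the 3 fault types match ✗
  N4: none of the 3 fault types match ✗
  N5: none of the 3 fault types match ✗
  N6: none of the 3 fault types match ✗
  N7: stuck-at-1, inverted output ✓; others ✗
Consistent faults: {N1 stuck-at-1, N1 inverted output, N2 stuck-at-1, N2 inverted output, N7 stuck-at-1, N7 inverted output} — 6 in all.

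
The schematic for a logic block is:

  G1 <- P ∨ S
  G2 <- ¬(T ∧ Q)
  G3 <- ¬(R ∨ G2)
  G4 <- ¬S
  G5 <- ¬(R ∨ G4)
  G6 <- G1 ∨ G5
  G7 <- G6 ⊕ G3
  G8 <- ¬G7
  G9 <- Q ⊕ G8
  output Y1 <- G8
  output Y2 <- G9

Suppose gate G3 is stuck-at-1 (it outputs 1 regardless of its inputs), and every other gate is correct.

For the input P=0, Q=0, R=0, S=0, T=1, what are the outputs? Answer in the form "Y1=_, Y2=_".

Y1=0, Y2=0

Propagate with G3 forced: G1=0, G2=1, G3=1 [stuck-at-1], G4=1, G5=0, G6=0, G7=1, G8=0, G9=0.
So the outputs are Y1=0, Y2=0. (Without the fault they would be Y1=1, Y2=1.)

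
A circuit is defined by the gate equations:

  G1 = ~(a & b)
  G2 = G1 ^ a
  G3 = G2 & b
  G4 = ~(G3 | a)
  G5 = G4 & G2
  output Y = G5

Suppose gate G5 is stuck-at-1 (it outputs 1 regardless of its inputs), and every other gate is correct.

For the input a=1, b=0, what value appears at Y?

Propagate with G5 forced: G1=1, G2=0, G3=0, G4=0, G5=1 [stuck-at-1].
So Y = 1. (Without the fault it would be 0.)

1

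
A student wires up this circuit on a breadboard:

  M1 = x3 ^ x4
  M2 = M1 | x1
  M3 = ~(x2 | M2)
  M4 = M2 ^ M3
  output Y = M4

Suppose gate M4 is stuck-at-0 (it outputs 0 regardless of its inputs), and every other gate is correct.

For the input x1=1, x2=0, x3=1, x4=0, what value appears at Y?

Propagate with M4 forced: M1=1, M2=1, M3=0, M4=0 [stuck-at-0].
So Y = 0. (Without the fault it would be 1.)

0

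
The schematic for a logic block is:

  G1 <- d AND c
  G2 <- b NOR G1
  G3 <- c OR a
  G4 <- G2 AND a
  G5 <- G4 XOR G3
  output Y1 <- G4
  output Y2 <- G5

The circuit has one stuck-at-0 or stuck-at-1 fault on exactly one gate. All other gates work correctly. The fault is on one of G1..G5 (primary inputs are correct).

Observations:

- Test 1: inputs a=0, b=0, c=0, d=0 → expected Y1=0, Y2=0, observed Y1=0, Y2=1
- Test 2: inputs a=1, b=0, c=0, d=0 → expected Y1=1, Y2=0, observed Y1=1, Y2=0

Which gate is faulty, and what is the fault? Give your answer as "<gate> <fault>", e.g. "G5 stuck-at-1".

Fault-free values for test 1 (a=0, b=0, c=0, d=0): G1=0, G2=1, G3=0, G4=0, G5=0, giving Y1=0, Y2=0. Observed Y1=0, Y2=1.
Test 1: faults giving observed Y1=0, Y2=1 are {G3 stuck-at-1, G5 stuck-at-1}.
Test 2 (a=1, b=0, c=0, d=0): fault-free G1=0, G2=1, G3=1, G4=1, G5=0 → Y1=1, Y2=0; observed Y1=1, Y2=0. Eliminates G5 stuck-at-1.
Only G3 stuck-at-1 is consistent with every test.

G3 stuck-at-1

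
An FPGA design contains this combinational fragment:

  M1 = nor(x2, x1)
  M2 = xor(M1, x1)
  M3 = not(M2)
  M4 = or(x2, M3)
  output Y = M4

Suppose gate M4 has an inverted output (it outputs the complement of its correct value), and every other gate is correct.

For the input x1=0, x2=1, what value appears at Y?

Propagate with M4 forced: M1=0, M2=0, M3=1, M4=0 [inverted output].
So Y = 0. (Without the fault it would be 1.)

0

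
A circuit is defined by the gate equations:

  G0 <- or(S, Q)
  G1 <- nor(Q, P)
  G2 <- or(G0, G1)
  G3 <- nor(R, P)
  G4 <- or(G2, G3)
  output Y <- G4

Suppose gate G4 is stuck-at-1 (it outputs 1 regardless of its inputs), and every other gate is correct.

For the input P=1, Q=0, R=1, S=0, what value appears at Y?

Propagate with G4 forced: G0=0, G1=0, G2=0, G3=0, G4=1 [stuck-at-1].
So Y = 1. (Without the fault it would be 0.)

1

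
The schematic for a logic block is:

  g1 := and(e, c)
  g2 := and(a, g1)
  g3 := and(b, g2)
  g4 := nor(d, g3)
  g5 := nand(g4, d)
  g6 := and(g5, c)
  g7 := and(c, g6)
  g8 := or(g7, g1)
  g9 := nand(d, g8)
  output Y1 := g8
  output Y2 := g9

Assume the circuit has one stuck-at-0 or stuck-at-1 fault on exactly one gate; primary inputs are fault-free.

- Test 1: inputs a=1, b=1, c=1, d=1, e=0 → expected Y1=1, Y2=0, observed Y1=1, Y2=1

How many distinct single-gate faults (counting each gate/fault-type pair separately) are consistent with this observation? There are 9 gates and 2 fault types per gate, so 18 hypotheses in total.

1

Fault-free: g1=0, g2=0, g3=0, g4=0, g5=1, g6=1, g7=1, g8=1, g9=0 → Y1=1, Y2=0. Observed Y1=1, Y2=1.
  g1: none of the 2 fault types match ✗
  g2: none of the 2 fault types match ✗
  g3: none of the 2 fault types match ✗
  g4: none of the 2 fault types match ✗
  g5: none of the 2 fault types match ✗
  g6: none of the 2 fault types match ✗
  g7: none of the 2 fault types match ✗
  g8: none of the 2 fault types match ✗
  g9: stuck-at-1 ✓; others ✗
Consistent faults: {g9 stuck-at-1} — 1 in all.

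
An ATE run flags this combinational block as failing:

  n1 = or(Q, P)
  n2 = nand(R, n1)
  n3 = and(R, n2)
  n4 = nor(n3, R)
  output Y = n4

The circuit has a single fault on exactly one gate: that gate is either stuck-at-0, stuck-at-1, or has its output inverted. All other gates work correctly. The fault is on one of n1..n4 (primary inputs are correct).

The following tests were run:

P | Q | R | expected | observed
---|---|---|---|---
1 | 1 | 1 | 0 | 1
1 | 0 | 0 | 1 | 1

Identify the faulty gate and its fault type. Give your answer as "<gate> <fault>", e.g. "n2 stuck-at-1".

n4 stuck-at-1

Fault-free values for test 1 (P=1, Q=1, R=1): n1=1, n2=0, n3=0, n4=0, giving Y=0. Observed 1.
Test 1: faults giving observed 1 are {n4 stuck-at-1, n4 inverted output}.
Test 2 (P=1, Q=0, R=0): fault-free n1=1, n2=1, n3=0, n4=1 → 1; observed 1. Eliminates n4 inverted output.
Only n4 stuck-at-1 is consistent with every test.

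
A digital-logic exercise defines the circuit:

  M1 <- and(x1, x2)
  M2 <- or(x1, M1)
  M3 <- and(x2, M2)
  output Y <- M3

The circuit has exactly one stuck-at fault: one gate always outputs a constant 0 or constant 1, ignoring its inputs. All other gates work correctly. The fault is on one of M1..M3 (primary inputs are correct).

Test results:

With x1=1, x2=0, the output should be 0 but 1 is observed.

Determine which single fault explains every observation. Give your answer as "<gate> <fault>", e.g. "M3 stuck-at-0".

M3 stuck-at-1

Fault-free values for test 1 (x1=1, x2=0): M1=0, M2=1, M3=0, giving Y=0. Observed 1.
Test 1: faults giving observed 1 are {M3 stuck-at-1}.
Only M3 stuck-at-1 is consistent with every test.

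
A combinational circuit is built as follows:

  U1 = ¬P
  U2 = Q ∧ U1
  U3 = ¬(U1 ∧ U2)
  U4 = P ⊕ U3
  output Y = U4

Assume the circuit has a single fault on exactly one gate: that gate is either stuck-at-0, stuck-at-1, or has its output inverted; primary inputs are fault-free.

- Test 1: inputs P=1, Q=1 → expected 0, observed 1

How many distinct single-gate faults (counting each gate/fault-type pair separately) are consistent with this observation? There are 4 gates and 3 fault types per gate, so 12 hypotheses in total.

Fault-free: U1=0, U2=0, U3=1, U4=0 → 0. Observed 1.
  U1 stuck-at-0: output 0 ✗
  U1 stuck-at-1: output 1 ✓
  U1 inverted output: output 1 ✓
  U2 stuck-at-0: output 0 ✗
  U2 stuck-at-1: output 0 ✗
  U2 inverted output: output 0 ✗
  U3 stuck-at-0: output 1 ✓
  U3 stuck-at-1: output 0 ✗
  U3 inverted output: output 1 ✓
  U4 stuck-at-0: output 0 ✗
  U4 stuck-at-1: output 1 ✓
  U4 inverted output: output 1 ✓
Consistent faults: {U1 stuck-at-1, U1 inverted output, U3 stuck-at-0, U3 inverted output, U4 stuck-at-1, U4 inverted output} — 6 in all.

6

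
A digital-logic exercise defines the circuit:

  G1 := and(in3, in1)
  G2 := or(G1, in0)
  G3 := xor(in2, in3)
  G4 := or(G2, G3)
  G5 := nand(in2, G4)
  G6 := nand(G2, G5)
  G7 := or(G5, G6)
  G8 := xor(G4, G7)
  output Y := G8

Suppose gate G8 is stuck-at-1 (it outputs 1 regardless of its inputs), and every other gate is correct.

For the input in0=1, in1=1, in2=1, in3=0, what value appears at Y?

1

Propagate with G8 forced: G1=0, G2=1, G3=1, G4=1, G5=0, G6=1, G7=1, G8=1 [stuck-at-1].
So Y = 1. (Without the fault it would be 0.)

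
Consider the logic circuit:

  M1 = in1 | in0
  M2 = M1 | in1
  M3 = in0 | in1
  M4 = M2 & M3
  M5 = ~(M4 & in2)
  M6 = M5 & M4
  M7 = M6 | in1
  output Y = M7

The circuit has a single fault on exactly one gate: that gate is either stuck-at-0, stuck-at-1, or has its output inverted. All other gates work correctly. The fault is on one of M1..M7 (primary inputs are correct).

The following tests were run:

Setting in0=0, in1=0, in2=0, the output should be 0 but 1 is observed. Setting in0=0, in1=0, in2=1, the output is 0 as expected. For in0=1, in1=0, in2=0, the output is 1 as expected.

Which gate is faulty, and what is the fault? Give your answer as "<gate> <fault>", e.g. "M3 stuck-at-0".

Fault-free values for test 1 (in0=0, in1=0, in2=0): M1=0, M2=0, M3=0, M4=0, M5=1, M6=0, M7=0, giving Y=0. Observed 1.
Test 1: faults giving observed 1 are {M4 stuck-at-1, M4 inverted output, M6 stuck-at-1, M6 inverted output, M7 stuck-at-1, M7 inverted output}.
Test 2 (in0=0, in1=0, in2=1): fault-free M1=0, M2=0, M3=0, M4=0, M5=1, M6=0, M7=0 → 0; observed 0. Eliminates M6 stuck-at-1, M6 inverted output, M7 stuck-at-1, M7 inverted output.
Test 3 (in0=1, in1=0, in2=0): fault-free M1=1, M2=1, M3=1, M4=1, M5=1, M6=1, M7=1 → 1; observed 1. Eliminates M4 inverted output.
Only M4 stuck-at-1 is consistent with every test.

M4 stuck-at-1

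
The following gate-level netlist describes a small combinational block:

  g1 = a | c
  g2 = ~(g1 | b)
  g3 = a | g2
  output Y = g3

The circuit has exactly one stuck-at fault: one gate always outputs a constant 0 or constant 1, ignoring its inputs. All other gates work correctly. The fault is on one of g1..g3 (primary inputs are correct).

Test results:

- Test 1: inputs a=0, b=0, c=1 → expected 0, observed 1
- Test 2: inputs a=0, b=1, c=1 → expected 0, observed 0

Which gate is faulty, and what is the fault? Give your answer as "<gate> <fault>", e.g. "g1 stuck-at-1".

Fault-free values for test 1 (a=0, b=0, c=1): g1=1, g2=0, g3=0, giving Y=0. Observed 1.
Test 1: faults giving observed 1 are {g1 stuck-at-0, g2 stuck-at-1, g3 stuck-at-1}.
Test 2 (a=0, b=1, c=1): fault-free g1=1, g2=0, g3=0 → 0; observed 0. Eliminates g2 stuck-at-1, g3 stuck-at-1.
Only g1 stuck-at-0 is consistent with every test.

g1 stuck-at-0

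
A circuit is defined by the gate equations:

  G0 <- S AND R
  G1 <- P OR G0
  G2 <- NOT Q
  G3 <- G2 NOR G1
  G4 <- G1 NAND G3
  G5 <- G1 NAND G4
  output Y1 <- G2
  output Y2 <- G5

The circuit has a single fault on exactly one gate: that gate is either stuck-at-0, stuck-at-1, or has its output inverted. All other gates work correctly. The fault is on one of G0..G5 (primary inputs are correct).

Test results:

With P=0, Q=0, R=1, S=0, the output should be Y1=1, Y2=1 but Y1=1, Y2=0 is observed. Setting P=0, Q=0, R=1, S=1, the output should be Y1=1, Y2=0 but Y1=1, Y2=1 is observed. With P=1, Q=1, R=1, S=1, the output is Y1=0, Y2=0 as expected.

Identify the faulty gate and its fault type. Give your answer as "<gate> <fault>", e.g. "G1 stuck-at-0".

G0 inverted output

Fault-free values for test 1 (P=0, Q=0, R=1, S=0): G0=0, G1=0, G2=1, G3=0, G4=1, G5=1, giving Y1=1, Y2=1. Observed Y1=1, Y2=0.
Test 1: faults giving observed Y1=1, Y2=0 are {G0 stuck-at-1, G0 inverted output, G1 stuck-at-1, G1 inverted output, G5 stuck-at-0, G5 inverted output}.
Test 2 (P=0, Q=0, R=1, S=1): fault-free G0=1, G1=1, G2=1, G3=0, G4=1, G5=0 → Y1=1, Y2=0; observed Y1=1, Y2=1. Eliminates G0 stuck-at-1, G1 stuck-at-1, G5 stuck-at-0.
Test 3 (P=1, Q=1, R=1, S=1): fault-free G0=1, G1=1, G2=0, G3=0, G4=1, G5=0 → Y1=0, Y2=0; observed Y1=0, Y2=0. Eliminates G1 inverted output, G5 inverted output.
Only G0 inverted output is consistent with every test.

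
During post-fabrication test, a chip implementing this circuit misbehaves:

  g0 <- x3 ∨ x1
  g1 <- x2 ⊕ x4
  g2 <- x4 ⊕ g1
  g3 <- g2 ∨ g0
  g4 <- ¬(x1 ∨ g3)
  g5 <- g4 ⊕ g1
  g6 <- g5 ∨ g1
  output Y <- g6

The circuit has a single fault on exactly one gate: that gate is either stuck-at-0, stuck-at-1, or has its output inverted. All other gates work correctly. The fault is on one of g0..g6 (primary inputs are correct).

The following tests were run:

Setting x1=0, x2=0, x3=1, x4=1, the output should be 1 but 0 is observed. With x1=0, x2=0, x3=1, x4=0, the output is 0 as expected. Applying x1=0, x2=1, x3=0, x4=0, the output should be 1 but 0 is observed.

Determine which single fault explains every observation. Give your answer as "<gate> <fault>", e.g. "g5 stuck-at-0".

Fault-free values for test 1 (x1=0, x2=0, x3=1, x4=1): g0=1, g1=1, g2=0, g3=1, g4=0, g5=1, g6=1, giving Y=1. Observed 0.
Test 1: faults giving observed 0 are {g1 stuck-at-0, g1 inverted output, g6 stuck-at-0, g6 inverted output}.
Test 2 (x1=0, x2=0, x3=1, x4=0): fault-free g0=1, g1=0, g2=0, g3=1, g4=0, g5=0, g6=0 → 0; observed 0. Eliminates g1 inverted output, g6 inverted output.
Test 3 (x1=0, x2=1, x3=0, x4=0): fault-free g0=0, g1=1, g2=1, g3=1, g4=0, g5=1, g6=1 → 1; observed 0. Eliminates g1 stuck-at-0.
Only g6 stuck-at-0 is consistent with every test.

g6 stuck-at-0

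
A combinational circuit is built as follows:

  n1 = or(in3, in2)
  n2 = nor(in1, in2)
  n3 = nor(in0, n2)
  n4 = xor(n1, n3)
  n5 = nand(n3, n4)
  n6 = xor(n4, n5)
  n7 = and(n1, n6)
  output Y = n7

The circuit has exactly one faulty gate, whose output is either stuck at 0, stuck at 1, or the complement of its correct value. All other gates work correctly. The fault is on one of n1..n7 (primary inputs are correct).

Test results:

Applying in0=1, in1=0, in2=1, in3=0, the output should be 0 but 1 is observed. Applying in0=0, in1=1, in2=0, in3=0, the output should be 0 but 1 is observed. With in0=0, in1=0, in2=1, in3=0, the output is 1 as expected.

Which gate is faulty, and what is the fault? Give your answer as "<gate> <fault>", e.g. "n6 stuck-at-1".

n7 stuck-at-1

Fault-free values for test 1 (in0=1, in1=0, in2=1, in3=0): n1=1, n2=0, n3=0, n4=1, n5=1, n6=0, n7=0, giving Y=0. Observed 1.
Test 1: faults giving observed 1 are {n3 stuck-at-1, n3 inverted output, n4 stuck-at-0, n4 inverted output, n5 stuck-at-0, n5 inverted output, n6 stuck-at-1, n6 inverted output, n7 stuck-at-1, n7 inverted output}.
Test 2 (in0=0, in1=1, in2=0, in3=0): fault-free n1=0, n2=0, n3=1, n4=1, n5=0, n6=1, n7=0 → 0; observed 1. Eliminates n3 stuck-at-1, n3 inverted output, n4 stuck-at-0, n4 inverted output, n5 stuck-at-0, n5 inverted output, n6 stuck-at-1, n6 inverted output.
Test 3 (in0=0, in1=0, in2=1, in3=0): fault-free n1=1, n2=0, n3=1, n4=0, n5=1, n6=1, n7=1 → 1; observed 1. Eliminates n7 inverted output.
Only n7 stuck-at-1 is consistent with every test.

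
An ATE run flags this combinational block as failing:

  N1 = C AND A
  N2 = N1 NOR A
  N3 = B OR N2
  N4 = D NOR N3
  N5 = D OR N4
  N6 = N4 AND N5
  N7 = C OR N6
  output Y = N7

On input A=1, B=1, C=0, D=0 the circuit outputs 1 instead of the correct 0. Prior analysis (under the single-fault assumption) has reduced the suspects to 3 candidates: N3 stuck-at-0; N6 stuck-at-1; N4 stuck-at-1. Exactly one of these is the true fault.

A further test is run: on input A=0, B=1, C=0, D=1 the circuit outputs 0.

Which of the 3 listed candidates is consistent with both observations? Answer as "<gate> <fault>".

Evaluate each candidate on input A=0, B=1, C=0, D=1:
  N3 stuck-at-0: N1=0, N2=1, N3=0 [stuck-at-0], N4=0, N5=1, N6=0, N7=0 → 0 — matches
  N6 stuck-at-1: N1=0, N2=1, N3=1, N4=0, N5=1, N6=1 [stuck-at-1], N7=1 → 1 — eliminated
  N4 stuck-at-1: N1=0, N2=1, N3=1, N4=1 [stuck-at-1], N5=1, N6=1, N7=1 → 1 — eliminated
Only N3 stuck-at-0 reproduces the observed 0.

N3 stuck-at-0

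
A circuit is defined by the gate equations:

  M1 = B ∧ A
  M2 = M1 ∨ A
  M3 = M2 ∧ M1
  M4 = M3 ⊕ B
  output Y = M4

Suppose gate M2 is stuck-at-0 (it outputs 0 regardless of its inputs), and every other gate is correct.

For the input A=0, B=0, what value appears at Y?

0

Propagate with M2 forced: M1=0, M2=0 [stuck-at-0], M3=0, M4=0.
So Y = 0. (Same as the fault-free value — the fault is masked on this input.)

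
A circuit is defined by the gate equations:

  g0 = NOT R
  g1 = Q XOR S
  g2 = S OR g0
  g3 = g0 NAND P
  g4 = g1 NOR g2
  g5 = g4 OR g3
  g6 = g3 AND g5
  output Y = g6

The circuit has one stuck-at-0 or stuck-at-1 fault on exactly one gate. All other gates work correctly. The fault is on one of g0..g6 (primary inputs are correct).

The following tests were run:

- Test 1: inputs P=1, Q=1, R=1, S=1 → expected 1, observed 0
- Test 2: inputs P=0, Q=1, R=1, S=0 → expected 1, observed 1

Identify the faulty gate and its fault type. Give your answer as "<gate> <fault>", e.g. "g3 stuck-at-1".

Fault-free values for test 1 (P=1, Q=1, R=1, S=1): g0=0, g1=0, g2=1, g3=1, g4=0, g5=1, g6=1, giving Y=1. Observed 0.
Test 1: faults giving observed 0 are {g0 stuck-at-1, g3 stuck-at-0, g5 stuck-at-0, g6 stuck-at-0}.
Test 2 (P=0, Q=1, R=1, S=0): fault-free g0=0, g1=1, g2=0, g3=1, g4=0, g5=1, g6=1 → 1; observed 1. Eliminates g3 stuck-at-0, g5 stuck-at-0, g6 stuck-at-0.
Only g0 stuck-at-1 is consistent with every test.

g0 stuck-at-1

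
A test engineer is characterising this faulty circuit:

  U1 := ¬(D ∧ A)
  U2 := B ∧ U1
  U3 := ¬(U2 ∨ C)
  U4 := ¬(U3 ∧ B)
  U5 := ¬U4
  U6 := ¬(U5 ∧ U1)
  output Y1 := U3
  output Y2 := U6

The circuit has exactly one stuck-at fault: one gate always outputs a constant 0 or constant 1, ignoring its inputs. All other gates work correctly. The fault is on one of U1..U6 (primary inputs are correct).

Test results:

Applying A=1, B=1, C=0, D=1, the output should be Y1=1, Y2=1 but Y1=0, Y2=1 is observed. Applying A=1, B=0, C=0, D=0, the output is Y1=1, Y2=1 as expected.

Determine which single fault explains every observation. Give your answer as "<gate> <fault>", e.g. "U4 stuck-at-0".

U1 stuck-at-1

Fault-free values for test 1 (A=1, B=1, C=0, D=1): U1=0, U2=0, U3=1, U4=0, U5=1, U6=1, giving Y1=1, Y2=1. Observed Y1=0, Y2=1.
Test 1: faults giving observed Y1=0, Y2=1 are {U1 stuck-at-1, U2 stuck-at-1, U3 stuck-at-0}.
Test 2 (A=1, B=0, C=0, D=0): fault-free U1=1, U2=0, U3=1, U4=1, U5=0, U6=1 → Y1=1, Y2=1; observed Y1=1, Y2=1. Eliminates U2 stuck-at-1, U3 stuck-at-0.
Only U1 stuck-at-1 is consistent with every test.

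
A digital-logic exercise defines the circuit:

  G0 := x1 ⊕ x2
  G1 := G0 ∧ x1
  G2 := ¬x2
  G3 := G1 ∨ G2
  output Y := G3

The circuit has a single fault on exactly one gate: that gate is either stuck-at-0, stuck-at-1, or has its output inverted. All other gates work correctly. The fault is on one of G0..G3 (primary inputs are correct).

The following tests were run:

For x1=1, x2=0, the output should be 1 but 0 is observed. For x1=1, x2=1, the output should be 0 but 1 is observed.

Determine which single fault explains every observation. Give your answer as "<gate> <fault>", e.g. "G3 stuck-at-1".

Fault-free values for test 1 (x1=1, x2=0): G0=1, G1=1, G2=1, G3=1, giving Y=1. Observed 0.
Test 1: faults giving observed 0 are {G3 stuck-at-0, G3 inverted output}.
Test 2 (x1=1, x2=1): fault-free G0=0, G1=0, G2=0, G3=0 → 0; observed 1. Eliminates G3 stuck-at-0.
Only G3 inverted output is consistent with every test.

G3 inverted output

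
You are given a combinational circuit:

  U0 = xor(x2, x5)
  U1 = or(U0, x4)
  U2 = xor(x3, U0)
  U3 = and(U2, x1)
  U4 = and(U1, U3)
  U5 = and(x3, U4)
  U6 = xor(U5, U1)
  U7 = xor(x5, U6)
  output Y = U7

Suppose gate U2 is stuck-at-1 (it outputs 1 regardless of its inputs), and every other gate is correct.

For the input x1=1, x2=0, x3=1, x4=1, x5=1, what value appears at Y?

1

Propagate with U2 forced: U0=1, U1=1, U2=1 [stuck-at-1], U3=1, U4=1, U5=1, U6=0, U7=1.
So Y = 1. (Without the fault it would be 0.)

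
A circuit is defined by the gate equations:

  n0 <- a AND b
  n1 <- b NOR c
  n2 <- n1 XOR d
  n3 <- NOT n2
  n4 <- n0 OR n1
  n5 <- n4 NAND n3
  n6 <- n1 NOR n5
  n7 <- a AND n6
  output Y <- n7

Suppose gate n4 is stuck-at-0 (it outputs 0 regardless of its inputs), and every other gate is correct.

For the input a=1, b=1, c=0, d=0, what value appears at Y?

Propagate with n4 forced: n0=1, n1=0, n2=0, n3=1, n4=0 [stuck-at-0], n5=1, n6=0, n7=0.
So Y = 0. (Without the fault it would be 1.)

0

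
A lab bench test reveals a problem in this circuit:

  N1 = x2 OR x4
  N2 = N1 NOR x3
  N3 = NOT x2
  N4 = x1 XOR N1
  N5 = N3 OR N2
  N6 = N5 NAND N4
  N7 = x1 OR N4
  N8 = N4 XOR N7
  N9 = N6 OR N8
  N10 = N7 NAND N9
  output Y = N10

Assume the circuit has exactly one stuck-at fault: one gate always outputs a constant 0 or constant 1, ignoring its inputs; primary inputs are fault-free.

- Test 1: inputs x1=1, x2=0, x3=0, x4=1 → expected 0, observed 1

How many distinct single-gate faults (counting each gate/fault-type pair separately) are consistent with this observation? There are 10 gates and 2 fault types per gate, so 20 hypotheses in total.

Fault-free: N1=1, N2=0, N3=1, N4=0, N5=1, N6=1, N7=1, N8=1, N9=1, N10=0 → 0. Observed 1.
  N1: stuck-at-0 ✓; others ✗
  N2: none of the 2 fault types match ✗
  N3: none of the 2 fault types match ✗
  N4: stuck-at-1 ✓; others ✗
  N5: none of the 2 fault types match ✗
  N6: none of the 2 fault types match ✗
  N7: stuck-at-0 ✓; others ✗
  N8: none of the 2 fault types match ✗
  N9: stuck-at-0 ✓; others ✗
  N10: stuck-at-1 ✓; others ✗
Consistent faults: {N1 stuck-at-0, N4 stuck-at-1, N7 stuck-at-0, N9 stuck-at-0, N10 stuck-at-1} — 5 in all.

5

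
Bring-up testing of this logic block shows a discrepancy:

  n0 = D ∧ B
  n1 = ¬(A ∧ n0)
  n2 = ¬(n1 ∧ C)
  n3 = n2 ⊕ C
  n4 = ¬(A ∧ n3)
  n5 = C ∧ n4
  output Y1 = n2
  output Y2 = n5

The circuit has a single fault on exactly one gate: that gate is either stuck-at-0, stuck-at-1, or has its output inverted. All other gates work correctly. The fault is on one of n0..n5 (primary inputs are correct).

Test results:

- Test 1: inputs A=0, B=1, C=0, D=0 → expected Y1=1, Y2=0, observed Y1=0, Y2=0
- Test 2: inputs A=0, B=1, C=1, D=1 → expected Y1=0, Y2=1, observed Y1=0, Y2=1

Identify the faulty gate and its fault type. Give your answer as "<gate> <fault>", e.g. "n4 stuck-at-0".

Fault-free values for test 1 (A=0, B=1, C=0, D=0): n0=0, n1=1, n2=1, n3=1, n4=1, n5=0, giving Y1=1, Y2=0. Observed Y1=0, Y2=0.
Test 1: faults giving observed Y1=0, Y2=0 are {n2 stuck-at-0, n2 inverted output}.
Test 2 (A=0, B=1, C=1, D=1): fault-free n0=1, n1=1, n2=0, n3=1, n4=1, n5=1 → Y1=0, Y2=1; observed Y1=0, Y2=1. Eliminates n2 inverted output.
Only n2 stuck-at-0 is consistent with every test.

n2 stuck-at-0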